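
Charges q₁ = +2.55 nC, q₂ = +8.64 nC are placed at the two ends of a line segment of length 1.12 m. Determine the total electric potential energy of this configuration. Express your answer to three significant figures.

1.77×10⁻⁷ J

The assembly work is the sum of pairwise potential energies, U = Σ_{i<j} kqᵢqⱼ/rᵢⱼ.
The separation is r = 1.12 m.
U = (1.77×10⁻⁷) = 1.77×10⁻⁷ J.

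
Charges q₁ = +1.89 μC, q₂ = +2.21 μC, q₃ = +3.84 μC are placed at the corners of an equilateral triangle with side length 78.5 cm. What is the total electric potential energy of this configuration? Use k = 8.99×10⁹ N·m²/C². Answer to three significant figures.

0.228 J

The assembly work is the sum of pairwise potential energies, U = Σ_{i<j} kqᵢqⱼ/rᵢⱼ.
All three pair separations equal the side length, 0.785 m.
U = (0.0478) + (0.0831) + (0.0972) = 0.228 J.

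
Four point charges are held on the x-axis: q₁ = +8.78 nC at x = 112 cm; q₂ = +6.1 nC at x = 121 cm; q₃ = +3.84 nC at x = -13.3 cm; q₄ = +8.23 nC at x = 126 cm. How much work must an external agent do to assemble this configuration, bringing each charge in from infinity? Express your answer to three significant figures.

The work to assemble the configuration equals its total potential energy, U = Σ kqᵢqⱼ/rᵢⱼ over all pairs.
Pair separations: r₁₂ = 0.0900 m, r₁₃ = 1.25 m, r₁₄ = 0.140 m, r₂₃ = 1.34 m, r₂₄ = 0.0500 m, r₃₄ = 1.39 m.
Summing all 6 pair terms gives U = 1.96×10⁻⁵ J.

1.96×10⁻⁵ J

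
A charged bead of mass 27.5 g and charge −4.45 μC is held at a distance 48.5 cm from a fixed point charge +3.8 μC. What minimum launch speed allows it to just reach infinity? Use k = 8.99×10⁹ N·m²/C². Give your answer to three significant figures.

To just escape, total mechanical energy must reach zero at infinity: ½mv²_min + U = 0, so ½mv²_min = −U = |kQq|/r.
|U| = |kQq|/r = (8.99×10⁹ N·m²/C²)(3.80×10⁻⁶)(4.45×10⁻⁶)/(0.485) = 0.313 J.
v_min = √(2|U|/m) = √(2·0.313/0.0275) = 4.77 m/s.

4.77 m/s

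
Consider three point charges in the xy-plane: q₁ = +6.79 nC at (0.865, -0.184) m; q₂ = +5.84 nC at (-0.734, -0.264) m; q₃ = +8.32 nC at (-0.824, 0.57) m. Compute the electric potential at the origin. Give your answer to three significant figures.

211 V

The total potential is the scalar sum of each charge's contribution, V = Σ kqᵢ/rᵢ.
Distances from the field point to each charge: r₁ = 0.884 m, r₂ = 0.780 m, r₃ = 1.00 m.
V = k[(6.79×10⁻⁹)/(0.884) + (5.84×10⁻⁹)/(0.780) + (8.32×10⁻⁹)/(1.00)] = 211 V.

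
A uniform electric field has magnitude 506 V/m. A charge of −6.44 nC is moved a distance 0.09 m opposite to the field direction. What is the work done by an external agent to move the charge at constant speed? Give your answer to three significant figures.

The potential change for a displacement 0.09 m opposite to the field direction is ΔV = +Ed = 45.5 V.
W_ext = qΔV = -2.93×10⁻⁷ J.

-2.93×10⁻⁷ J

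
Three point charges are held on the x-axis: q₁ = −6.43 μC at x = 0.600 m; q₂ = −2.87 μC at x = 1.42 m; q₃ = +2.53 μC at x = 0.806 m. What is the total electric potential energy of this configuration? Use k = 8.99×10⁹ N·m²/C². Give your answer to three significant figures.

-0.614 J

The work to assemble the configuration equals its total potential energy, U = Σ kqᵢqⱼ/rᵢⱼ over all pairs.
Pair separations: r₁₂ = 0.820 m, r₁₃ = 0.206 m, r₂₃ = 0.614 m.
U = (0.202) + (-0.710) + (-0.106) = -0.614 J.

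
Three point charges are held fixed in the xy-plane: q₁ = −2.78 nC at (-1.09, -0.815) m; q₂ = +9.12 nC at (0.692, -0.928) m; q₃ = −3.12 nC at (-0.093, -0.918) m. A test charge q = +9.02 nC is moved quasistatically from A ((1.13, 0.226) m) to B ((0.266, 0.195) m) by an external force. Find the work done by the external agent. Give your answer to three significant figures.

For quasistatic motion the external work equals the change in potential energy: W_ext = qΔV = q(V_B − V_A).
At A: distances to the source charges are 2.45 m, 1.23 m, 1.67 m; V_A = Σ kqᵢ/rᵢ = 39.5 V.
At B: distances to the source charges are 1.69 m, 1.20 m, 1.17 m; V_B = Σ kqᵢ/rᵢ = 29.5 V.
ΔV = V_B − V_A = -9.99 V.
W_ext = qΔV = (9.02×10⁻⁹ C)(-9.99 V) = -9.01×10⁻⁸ J.

-9.01×10⁻⁸ J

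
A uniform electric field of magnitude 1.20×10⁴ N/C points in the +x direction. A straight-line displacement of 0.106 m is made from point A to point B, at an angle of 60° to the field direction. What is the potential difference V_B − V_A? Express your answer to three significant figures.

Only the component of displacement along E changes the potential: ΔV = −E·d·cosθ.
ΔV = −(1.20×10⁴ V/m)(0.106 m)cos60° = -636 V.

-636 V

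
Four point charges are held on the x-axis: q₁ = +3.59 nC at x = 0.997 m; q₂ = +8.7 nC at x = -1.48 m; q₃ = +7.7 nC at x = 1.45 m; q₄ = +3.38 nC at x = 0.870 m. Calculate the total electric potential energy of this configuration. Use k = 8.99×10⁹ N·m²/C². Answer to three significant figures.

2.24×10⁻⁶ J

The work to assemble the configuration equals its total potential energy, U = Σ kqᵢqⱼ/rᵢⱼ over all pairs.
Pair separations: r₁₂ = 2.48 m, r₁₃ = 0.453 m, r₁₄ = 0.127 m, r₂₃ = 2.93 m, r₂₄ = 2.35 m, r₃₄ = 0.580 m.
Summing all 6 pair terms gives U = 2.24×10⁻⁶ J.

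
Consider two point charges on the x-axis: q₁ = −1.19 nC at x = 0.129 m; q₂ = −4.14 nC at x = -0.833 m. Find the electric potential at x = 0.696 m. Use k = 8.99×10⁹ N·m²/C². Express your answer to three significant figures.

-43.2 V

Electric potential is a scalar, so the contributions from each charge add algebraically: V = Σ kqᵢ/rᵢ.
Distances from the field point to each charge: r₁ = 0.567 m, r₂ = 1.53 m.
V = k[(-1.19×10⁻⁹)/(0.567) + (-4.14×10⁻⁹)/(1.53)] = -43.2 V.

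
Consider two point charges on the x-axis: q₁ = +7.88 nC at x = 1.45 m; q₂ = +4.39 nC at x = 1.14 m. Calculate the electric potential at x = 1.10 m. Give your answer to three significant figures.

Electric potential is a scalar, so the contributions from each charge add algebraically: V = Σ kqᵢ/rᵢ.
Distances from the field point to each charge: r₁ = 0.350 m, r₂ = 0.0400 m.
V = k[(7.88×10⁻⁹)/(0.350) + (4.39×10⁻⁹)/(0.0400)] = 1190 V.

1190 V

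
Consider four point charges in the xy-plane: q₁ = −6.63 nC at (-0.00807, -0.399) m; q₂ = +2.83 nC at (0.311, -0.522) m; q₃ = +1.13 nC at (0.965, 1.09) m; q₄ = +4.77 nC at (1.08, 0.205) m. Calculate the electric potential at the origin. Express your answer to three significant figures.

-61.5 V

The total potential is the scalar sum of each charge's contribution, V = Σ kqᵢ/rᵢ.
Distances from the field point to each charge: r₁ = 0.399 m, r₂ = 0.608 m, r₃ = 1.46 m, r₄ = 1.10 m.
V = k[(-6.63×10⁻⁹)/(0.399) + (2.83×10⁻⁹)/(0.608) + (1.13×10⁻⁹)/(1.46) + (4.77×10⁻⁹)/(1.10)] = -61.5 V.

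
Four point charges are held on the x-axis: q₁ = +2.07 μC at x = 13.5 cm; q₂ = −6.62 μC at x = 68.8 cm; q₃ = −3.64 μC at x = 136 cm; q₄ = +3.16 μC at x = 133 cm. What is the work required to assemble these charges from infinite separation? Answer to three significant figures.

The assembly work is the sum of pairwise potential energies, U = Σ_{i<j} kqᵢqⱼ/rᵢⱼ.
Pair separations: r₁₂ = 0.553 m, r₁₃ = 1.23 m, r₁₄ = 1.20 m, r₂₃ = 0.672 m, r₂₄ = 0.642 m, r₃₄ = 0.0300 m.
Summing all 6 pair terms gives U = -3.65 J.

-3.65 J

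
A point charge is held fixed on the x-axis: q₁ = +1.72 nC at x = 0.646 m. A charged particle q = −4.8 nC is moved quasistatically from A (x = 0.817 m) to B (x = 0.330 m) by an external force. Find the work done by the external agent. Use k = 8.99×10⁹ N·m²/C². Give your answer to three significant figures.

For quasistatic motion the external work equals the change in potential energy: W_ext = qΔV = q(V_B − V_A).
At A: distance to the source charge is 0.171 m; V_A = kq₁/r = 90.4 V.
At B: distance to the source charge is 0.316 m; V_B = kq₁/r = 48.9 V.
ΔV = V_B − V_A = -41.5 V.
W_ext = qΔV = (-4.80×10⁻⁹ C)(-41.5 V) = 1.99×10⁻⁷ J.

1.99×10⁻⁷ J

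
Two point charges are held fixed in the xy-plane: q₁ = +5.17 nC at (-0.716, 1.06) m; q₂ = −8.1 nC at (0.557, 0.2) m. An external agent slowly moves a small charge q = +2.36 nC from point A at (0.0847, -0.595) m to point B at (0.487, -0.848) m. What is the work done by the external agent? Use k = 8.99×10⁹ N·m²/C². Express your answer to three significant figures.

1.12×10⁻⁸ J

For quasistatic motion the external work equals the change in potential energy: W_ext = qΔV = q(V_B − V_A).
At A: distances to the source charges are 1.84 m, 0.925 m; V_A = Σ kqᵢ/rᵢ = -53.5 V.
At B: distances to the source charges are 2.26 m, 1.05 m; V_B = Σ kqᵢ/rᵢ = -48.7 V.
ΔV = V_B − V_A = 4.74 V.
W_ext = qΔV = (2.36×10⁻⁹ C)(4.74 V) = 1.12×10⁻⁸ J.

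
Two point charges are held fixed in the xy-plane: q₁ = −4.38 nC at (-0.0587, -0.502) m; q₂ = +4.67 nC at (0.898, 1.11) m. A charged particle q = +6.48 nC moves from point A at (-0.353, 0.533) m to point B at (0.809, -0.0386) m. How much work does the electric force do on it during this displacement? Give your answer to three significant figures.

The work done by the electric force is W_field = −ΔU = −q(V_B − V_A) = q(V_A − V_B).
At A: distances to the source charges are 1.08 m, 1.38 m; V_A = Σ kqᵢ/rᵢ = -6.12 V.
At B: distances to the source charges are 0.984 m, 1.15 m; V_B = Σ kqᵢ/rᵢ = -3.59 V.
ΔV = V_B − V_A = 2.53 V.
W_field = −qΔV = −(6.48×10⁻⁹ C)(2.53 V) = -1.64×10⁻⁸ J.

-1.64×10⁻⁸ J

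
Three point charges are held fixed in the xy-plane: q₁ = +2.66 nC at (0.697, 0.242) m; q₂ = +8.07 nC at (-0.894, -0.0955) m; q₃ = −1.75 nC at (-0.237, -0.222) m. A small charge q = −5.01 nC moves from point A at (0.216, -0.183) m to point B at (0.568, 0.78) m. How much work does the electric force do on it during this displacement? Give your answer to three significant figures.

2.88×10⁻⁸ J

The work done by the electric force is W_field = −ΔU = −q(V_B − V_A) = q(V_A − V_B).
At A: distances to the source charges are 0.642 m, 1.11 m, 0.455 m; V_A = Σ kqᵢ/rᵢ = 67.8 V.
At B: distances to the source charges are 0.553 m, 1.70 m, 1.29 m; V_B = Σ kqᵢ/rᵢ = 73.6 V.
ΔV = V_B − V_A = 5.74 V.
W_field = −qΔV = −(-5.01×10⁻⁹ C)(5.74 V) = 2.88×10⁻⁸ J.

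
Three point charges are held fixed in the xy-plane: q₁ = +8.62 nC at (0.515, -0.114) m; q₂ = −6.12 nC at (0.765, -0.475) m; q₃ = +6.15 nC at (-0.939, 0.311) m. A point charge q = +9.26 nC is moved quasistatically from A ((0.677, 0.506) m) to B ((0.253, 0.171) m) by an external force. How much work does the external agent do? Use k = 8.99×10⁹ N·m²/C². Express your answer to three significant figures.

For quasistatic motion the external work equals the change in potential energy: W_ext = qΔV = q(V_B − V_A).
At A: distances to the source charges are 0.641 m, 0.985 m, 1.63 m; V_A = Σ kqᵢ/rᵢ = 99.0 V.
At B: distances to the source charges are 0.387 m, 0.824 m, 1.20 m; V_B = Σ kqᵢ/rᵢ = 179 V.
ΔV = V_B − V_A = 80.5 V.
W_ext = qΔV = (9.26×10⁻⁹ C)(80.5 V) = 7.45×10⁻⁷ J.

7.45×10⁻⁷ J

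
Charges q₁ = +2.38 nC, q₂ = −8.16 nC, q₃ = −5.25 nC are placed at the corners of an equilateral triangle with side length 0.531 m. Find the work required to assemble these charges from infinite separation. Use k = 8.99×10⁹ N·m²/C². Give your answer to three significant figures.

The assembly work is the sum of pairwise potential energies, U = Σ_{i<j} kqᵢqⱼ/rᵢⱼ.
All three pair separations equal the side length, 0.531 m.
U = (-3.29×10⁻⁷) + (-2.12×10⁻⁷) + (7.25×10⁻⁷) = 1.85×10⁻⁷ J.

1.85×10⁻⁷ J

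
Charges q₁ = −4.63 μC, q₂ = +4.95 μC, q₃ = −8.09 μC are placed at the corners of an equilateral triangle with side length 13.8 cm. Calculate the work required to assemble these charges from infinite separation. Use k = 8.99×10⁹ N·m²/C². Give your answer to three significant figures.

-1.66 J

The assembly work is the sum of pairwise potential energies, U = Σ_{i<j} kqᵢqⱼ/rᵢⱼ.
All three pair separations equal the side length, 0.138 m.
U = (-1.49) + (2.44) + (-2.61) = -1.66 J.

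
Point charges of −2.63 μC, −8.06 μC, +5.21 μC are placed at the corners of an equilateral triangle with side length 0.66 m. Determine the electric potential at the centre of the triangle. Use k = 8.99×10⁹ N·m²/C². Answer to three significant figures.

-1.29×10⁵ V

Electric potential is a scalar, so the contributions from each charge add algebraically: V = Σ kqᵢ/rᵢ.
The distance from each vertex to the centroid is a/√3 = 0.381 m.
V = k[(-2.63×10⁻⁶)/(0.381) + (-8.06×10⁻⁶)/(0.381) + (5.21×10⁻⁶)/(0.381)] = -1.29×10⁵ V.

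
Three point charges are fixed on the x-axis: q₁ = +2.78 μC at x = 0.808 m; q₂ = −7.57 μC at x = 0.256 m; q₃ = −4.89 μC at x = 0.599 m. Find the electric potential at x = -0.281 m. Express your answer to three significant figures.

-1.54×10⁵ V

The total potential is the scalar sum of each charge's contribution, V = Σ kqᵢ/rᵢ.
Distances from the field point to each charge: r₁ = 1.09 m, r₂ = 0.537 m, r₃ = 0.880 m.
V = k[(2.78×10⁻⁶)/(1.09) + (-7.57×10⁻⁶)/(0.537) + (-4.89×10⁻⁶)/(0.880)] = -1.54×10⁵ V.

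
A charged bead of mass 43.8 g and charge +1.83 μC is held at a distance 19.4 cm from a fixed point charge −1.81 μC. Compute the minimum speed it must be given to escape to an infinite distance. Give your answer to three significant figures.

2.65 m/s

To just escape, total mechanical energy must reach zero at infinity: ½mv²_min + U = 0, so ½mv²_min = −U = |kQq|/r.
|U| = |kQq|/r = (8.99×10⁹ N·m²/C²)(1.81×10⁻⁶)(1.83×10⁻⁶)/(0.194) = 0.153 J.
v_min = √(2|U|/m) = √(2·0.153/0.0438) = 2.65 m/s.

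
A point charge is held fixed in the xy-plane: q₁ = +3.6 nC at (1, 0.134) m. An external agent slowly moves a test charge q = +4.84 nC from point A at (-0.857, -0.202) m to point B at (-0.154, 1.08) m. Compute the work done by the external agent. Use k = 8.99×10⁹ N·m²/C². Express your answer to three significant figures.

For quasistatic motion the external work equals the change in potential energy: W_ext = qΔV = q(V_B − V_A).
At A: distance to the source charge is 1.89 m; V_A = kq₁/r = 17.1 V.
At B: distance to the source charge is 1.49 m; V_B = kq₁/r = 21.7 V.
ΔV = V_B − V_A = 4.54 V.
W_ext = qΔV = (4.84×10⁻⁹ C)(4.54 V) = 2.20×10⁻⁸ J.

2.20×10⁻⁸ J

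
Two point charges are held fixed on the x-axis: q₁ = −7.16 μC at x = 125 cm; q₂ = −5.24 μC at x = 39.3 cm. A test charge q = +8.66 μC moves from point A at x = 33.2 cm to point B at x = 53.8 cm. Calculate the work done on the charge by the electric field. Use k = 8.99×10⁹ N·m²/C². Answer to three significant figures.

The work done by the electric force is W_field = −ΔU = −q(V_B − V_A) = q(V_A − V_B).
At A: distances to the source charges are 0.918 m, 0.0610 m; V_A = Σ kqᵢ/rᵢ = -8.42×10⁵ V.
At B: distances to the source charges are 0.712 m, 0.145 m; V_B = Σ kqᵢ/rᵢ = -4.15×10⁵ V.
ΔV = V_B − V_A = 4.27×10⁵ V.
W_field = −qΔV = −(8.66×10⁻⁶ C)(4.27×10⁵ V) = -3.70 J.

-3.70 J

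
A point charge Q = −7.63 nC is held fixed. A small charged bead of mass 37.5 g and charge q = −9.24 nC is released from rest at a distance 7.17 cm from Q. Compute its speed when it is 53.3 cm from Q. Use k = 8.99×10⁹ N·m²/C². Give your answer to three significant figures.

Only the electrostatic force acts, so mechanical energy is conserved: ½mv² = U₁ − U₂ = kQq(1/r₁ − 1/r₂).
U₁ − U₂ = (8.99×10⁹ N·m²/C²)(-7.63×10⁻⁹ C)(-9.24×10⁻⁹ C)(1/0.0717 − 1/0.533) = 7.65×10⁻⁶ J.
v = √(2·7.65×10⁻⁶/0.0375) = 0.0202 m/s.

0.0202 m/s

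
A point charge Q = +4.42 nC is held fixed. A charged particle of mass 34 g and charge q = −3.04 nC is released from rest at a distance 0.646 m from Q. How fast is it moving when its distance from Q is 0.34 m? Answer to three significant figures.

3.15×10⁻³ m/s

Only the electrostatic force acts, so mechanical energy is conserved: ½mv² = U₁ − U₂ = kQq(1/r₁ − 1/r₂).
U₁ − U₂ = (8.99×10⁹ N·m²/C²)(4.42×10⁻⁹ C)(-3.04×10⁻⁹ C)(1/0.646 − 1/0.340) = 1.68×10⁻⁷ J.
v = √(2·1.68×10⁻⁷/0.0340) = 3.15×10⁻³ m/s.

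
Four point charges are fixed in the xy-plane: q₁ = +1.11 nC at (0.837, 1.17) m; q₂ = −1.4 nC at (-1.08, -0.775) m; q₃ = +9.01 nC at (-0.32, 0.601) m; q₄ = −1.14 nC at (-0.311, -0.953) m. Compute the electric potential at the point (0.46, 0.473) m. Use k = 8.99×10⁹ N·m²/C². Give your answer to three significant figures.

102 V

Electric potential is a scalar, so the contributions from each charge add algebraically: V = Σ kqᵢ/rᵢ.
Distances from the field point to each charge: r₁ = 0.792 m, r₂ = 1.98 m, r₃ = 0.790 m, r₄ = 1.62 m.
V = k[(1.11×10⁻⁹)/(0.792) + (-1.40×10⁻⁹)/(1.98) + (9.01×10⁻⁹)/(0.790) + (-1.14×10⁻⁹)/(1.62)] = 102 V.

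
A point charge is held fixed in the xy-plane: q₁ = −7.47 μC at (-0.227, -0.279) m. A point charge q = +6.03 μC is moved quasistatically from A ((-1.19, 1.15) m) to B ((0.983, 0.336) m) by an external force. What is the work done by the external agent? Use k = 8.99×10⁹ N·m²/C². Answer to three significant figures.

For quasistatic motion the external work equals the change in potential energy: W_ext = qΔV = q(V_B − V_A).
At A: distance to the source charge is 1.72 m; V_A = kq₁/r = -3.90×10⁴ V.
At B: distance to the source charge is 1.36 m; V_B = kq₁/r = -4.95×10⁴ V.
ΔV = V_B − V_A = -1.05×10⁴ V.
W_ext = qΔV = (6.03×10⁻⁶ C)(-1.05×10⁴ V) = -0.0633 J.

-0.0633 J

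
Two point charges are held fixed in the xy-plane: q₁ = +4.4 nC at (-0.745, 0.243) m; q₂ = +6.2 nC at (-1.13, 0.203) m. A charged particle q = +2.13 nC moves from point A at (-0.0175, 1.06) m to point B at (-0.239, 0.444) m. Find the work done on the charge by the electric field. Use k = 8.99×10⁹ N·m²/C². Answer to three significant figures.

The work done by the electric force is W_field = −ΔU = −q(V_B − V_A) = q(V_A − V_B).
At A: distances to the source charges are 1.09 m, 1.40 m; V_A = Σ kqᵢ/rᵢ = 75.8 V.
At B: distances to the source charges are 0.544 m, 0.923 m; V_B = Σ kqᵢ/rᵢ = 133 V.
ΔV = V_B − V_A = 57.2 V.
W_field = −qΔV = −(2.13×10⁻⁹ C)(57.2 V) = -1.22×10⁻⁷ J.

-1.22×10⁻⁷ J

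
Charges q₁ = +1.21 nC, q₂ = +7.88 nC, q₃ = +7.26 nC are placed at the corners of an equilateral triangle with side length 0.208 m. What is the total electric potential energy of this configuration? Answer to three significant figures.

3.26×10⁻⁶ J

The assembly work is the sum of pairwise potential energies, U = Σ_{i<j} kqᵢqⱼ/rᵢⱼ.
All three pair separations equal the side length, 0.208 m.
U = (4.12×10⁻⁷) + (3.80×10⁻⁷) + (2.47×10⁻⁶) = 3.26×10⁻⁶ J.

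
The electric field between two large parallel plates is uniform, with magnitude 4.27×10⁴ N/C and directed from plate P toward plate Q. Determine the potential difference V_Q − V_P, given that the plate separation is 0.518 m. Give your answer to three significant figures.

-2.21×10⁴ V

In a uniform field, potential decreases in the direction of E: ΔV = −E·d for a displacement d parallel to E.
Going from P to Q is a displacement of 0.518 m along the field, so V_Q − V_P = −Ed = -2.21×10⁴ V.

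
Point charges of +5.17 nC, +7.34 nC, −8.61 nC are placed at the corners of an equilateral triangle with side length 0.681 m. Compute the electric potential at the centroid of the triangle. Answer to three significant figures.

89.2 V

The total potential is the scalar sum of each charge's contribution, V = Σ kqᵢ/rᵢ.
The distance from each vertex to the centroid is a/√3 = 0.393 m.
V = k[(5.17×10⁻⁹)/(0.393) + (7.34×10⁻⁹)/(0.393) + (-8.61×10⁻⁹)/(0.393)] = 89.2 V.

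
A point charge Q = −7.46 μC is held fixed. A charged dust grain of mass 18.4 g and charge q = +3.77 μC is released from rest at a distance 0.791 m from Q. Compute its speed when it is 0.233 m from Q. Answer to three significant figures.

9.12 m/s

Only the electrostatic force acts, so mechanical energy is conserved: ½mv² = U₁ − U₂ = kQq(1/r₁ − 1/r₂).
U₁ − U₂ = (8.99×10⁹ N·m²/C²)(-7.46×10⁻⁶ C)(3.77×10⁻⁶ C)(1/0.791 − 1/0.233) = 0.765 J.
v = √(2·0.765/0.0184) = 9.12 m/s.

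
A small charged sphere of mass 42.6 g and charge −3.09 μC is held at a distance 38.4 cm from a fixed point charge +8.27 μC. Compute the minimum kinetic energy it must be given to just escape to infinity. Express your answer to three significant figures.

To just escape, total mechanical energy must reach zero at infinity: ½mv²_min + U = 0, so ½mv²_min = −U = |kQq|/r.
|U| = |kQq|/r = (8.99×10⁹ N·m²/C²)(8.27×10⁻⁶)(3.09×10⁻⁶)/(0.384) = 0.598 J.

0.598 J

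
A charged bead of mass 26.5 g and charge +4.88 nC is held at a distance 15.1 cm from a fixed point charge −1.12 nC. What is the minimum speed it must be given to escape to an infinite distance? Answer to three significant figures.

4.96×10⁻³ m/s

To just escape, total mechanical energy must reach zero at infinity: ½mv²_min + U = 0, so ½mv²_min = −U = |kQq|/r.
|U| = |kQq|/r = (8.99×10⁹ N·m²/C²)(1.12×10⁻⁹)(4.88×10⁻⁹)/(0.151) = 3.25×10⁻⁷ J.
v_min = √(2|U|/m) = √(2·3.25×10⁻⁷/0.0265) = 4.96×10⁻³ m/s.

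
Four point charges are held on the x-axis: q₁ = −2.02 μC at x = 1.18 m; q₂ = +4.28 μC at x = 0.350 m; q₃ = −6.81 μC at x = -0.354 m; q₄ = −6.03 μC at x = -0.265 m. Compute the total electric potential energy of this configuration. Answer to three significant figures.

The assembly work is the sum of pairwise potential energies, U = Σ_{i<j} kqᵢqⱼ/rᵢⱼ.
Pair separations: r₁₂ = 0.830 m, r₁₃ = 1.53 m, r₁₄ = 1.44 m, r₂₃ = 0.704 m, r₂₄ = 0.615 m, r₃₄ = 0.0890 m.
Summing all 6 pair terms gives U = 3.46 J.

3.46 J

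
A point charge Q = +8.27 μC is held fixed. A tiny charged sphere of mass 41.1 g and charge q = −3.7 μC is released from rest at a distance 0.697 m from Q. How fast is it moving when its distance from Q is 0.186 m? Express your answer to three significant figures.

Only the electrostatic force acts, so mechanical energy is conserved: ½mv² = U₁ − U₂ = kQq(1/r₁ − 1/r₂).
U₁ − U₂ = (8.99×10⁹ N·m²/C²)(8.27×10⁻⁶ C)(-3.70×10⁻⁶ C)(1/0.697 − 1/0.186) = 1.08 J.
v = √(2·1.08/0.0411) = 7.26 m/s.

7.26 m/s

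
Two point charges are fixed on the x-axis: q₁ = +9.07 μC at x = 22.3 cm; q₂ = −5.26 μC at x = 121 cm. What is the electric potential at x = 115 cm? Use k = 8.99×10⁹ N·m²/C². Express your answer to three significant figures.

The total potential is the scalar sum of each charge's contribution, V = Σ kqᵢ/rᵢ.
Distances from the field point to each charge: r₁ = 0.927 m, r₂ = 0.0600 m.
V = k[(9.07×10⁻⁶)/(0.927) + (-5.26×10⁻⁶)/(0.0600)] = -7.00×10⁵ V.

-7.00×10⁵ V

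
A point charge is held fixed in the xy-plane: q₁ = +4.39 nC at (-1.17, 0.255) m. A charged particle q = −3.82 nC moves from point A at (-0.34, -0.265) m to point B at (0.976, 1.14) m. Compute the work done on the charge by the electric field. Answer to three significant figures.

The work done by the electric force is W_field = −ΔU = −q(V_B − V_A) = q(V_A − V_B).
At A: distance to the source charge is 0.979 m; V_A = kq₁/r = 40.3 V.
At B: distance to the source charge is 2.32 m; V_B = kq₁/r = 17.0 V.
ΔV = V_B − V_A = -23.3 V.
W_field = −qΔV = −(-3.82×10⁻⁹ C)(-23.3 V) = -8.90×10⁻⁸ J.

-8.90×10⁻⁸ J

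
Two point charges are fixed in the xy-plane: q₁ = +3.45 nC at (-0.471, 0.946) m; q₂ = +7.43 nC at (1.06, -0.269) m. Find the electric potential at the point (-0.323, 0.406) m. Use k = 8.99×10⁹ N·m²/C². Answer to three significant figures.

98.8 V

Electric potential is a scalar, so the contributions from each charge add algebraically: V = Σ kqᵢ/rᵢ.
Distances from the field point to each charge: r₁ = 0.560 m, r₂ = 1.54 m.
V = k[(3.45×10⁻⁹)/(0.560) + (7.43×10⁻⁹)/(1.54)] = 98.8 V.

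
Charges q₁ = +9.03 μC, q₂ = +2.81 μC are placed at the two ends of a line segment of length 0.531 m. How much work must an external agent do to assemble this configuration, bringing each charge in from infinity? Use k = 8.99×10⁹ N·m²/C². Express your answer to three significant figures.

The work to assemble the configuration equals its total potential energy, U = Σ kqᵢqⱼ/rᵢⱼ over all pairs.
The separation is r = 0.531 m.
U = (0.430) = 0.430 J.

0.430 J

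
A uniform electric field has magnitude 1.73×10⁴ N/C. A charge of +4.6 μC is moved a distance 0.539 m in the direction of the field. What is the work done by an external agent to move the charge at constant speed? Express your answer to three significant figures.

-0.0429 J

The potential change for a displacement 0.539 m in the direction of the field is ΔV = −Ed = -9320 V.
W_ext = qΔV = -0.0429 J.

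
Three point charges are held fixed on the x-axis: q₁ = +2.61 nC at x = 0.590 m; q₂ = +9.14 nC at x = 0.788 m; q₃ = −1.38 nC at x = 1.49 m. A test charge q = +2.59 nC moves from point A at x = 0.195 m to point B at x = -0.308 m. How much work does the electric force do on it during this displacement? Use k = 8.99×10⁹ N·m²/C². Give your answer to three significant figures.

2.44×10⁻⁷ J

The work done by the electric force is W_field = −ΔU = −q(V_B − V_A) = q(V_A − V_B).
At A: distances to the source charges are 0.395 m, 0.593 m, 1.29 m; V_A = Σ kqᵢ/rᵢ = 188 V.
At B: distances to the source charges are 0.898 m, 1.10 m, 1.80 m; V_B = Σ kqᵢ/rᵢ = 94.2 V.
ΔV = V_B − V_A = -94.2 V.
W_field = −qΔV = −(2.59×10⁻⁹ C)(-94.2 V) = 2.44×10⁻⁷ J.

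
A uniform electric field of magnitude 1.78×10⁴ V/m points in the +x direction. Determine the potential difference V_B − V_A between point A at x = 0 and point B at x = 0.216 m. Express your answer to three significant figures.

In a uniform field, potential decreases in the direction of E: V_B − V_A = −E·Δx.
V_B − V_A = −(1.78×10⁴ V/m)(0.216 m) = -3840 V.

-3840 V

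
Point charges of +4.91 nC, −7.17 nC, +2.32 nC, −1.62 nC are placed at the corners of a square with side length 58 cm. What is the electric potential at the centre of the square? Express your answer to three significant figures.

-34.2 V

The total potential is the scalar sum of each charge's contribution, V = Σ kqᵢ/rᵢ.
The distance from each corner to the centre is a√2/2 = 0.410 m.
V = k[(4.91×10⁻⁹)/(0.410) + (-7.17×10⁻⁹)/(0.410) + (2.32×10⁻⁹)/(0.410) + (-1.62×10⁻⁹)/(0.410)] = -34.2 V.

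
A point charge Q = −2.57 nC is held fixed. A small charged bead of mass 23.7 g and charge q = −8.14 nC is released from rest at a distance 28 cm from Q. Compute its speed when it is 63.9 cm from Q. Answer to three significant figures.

Only the electrostatic force acts, so mechanical energy is conserved: ½mv² = U₁ − U₂ = kQq(1/r₁ − 1/r₂).
U₁ − U₂ = (8.99×10⁹ N·m²/C²)(-2.57×10⁻⁹ C)(-8.14×10⁻⁹ C)(1/0.280 − 1/0.639) = 3.77×10⁻⁷ J.
v = √(2·3.77×10⁻⁷/0.0237) = 5.64×10⁻³ m/s.

5.64×10⁻³ m/s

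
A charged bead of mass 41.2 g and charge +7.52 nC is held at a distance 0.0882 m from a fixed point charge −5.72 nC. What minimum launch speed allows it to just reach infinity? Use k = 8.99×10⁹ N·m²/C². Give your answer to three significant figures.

To just escape, total mechanical energy must reach zero at infinity: ½mv²_min + U = 0, so ½mv²_min = −U = |kQq|/r.
|U| = |kQq|/r = (8.99×10⁹ N·m²/C²)(5.72×10⁻⁹)(7.52×10⁻⁹)/(0.0882) = 4.38×10⁻⁶ J.
v_min = √(2|U|/m) = √(2·4.38×10⁻⁶/0.0412) = 0.0146 m/s.

0.0146 m/s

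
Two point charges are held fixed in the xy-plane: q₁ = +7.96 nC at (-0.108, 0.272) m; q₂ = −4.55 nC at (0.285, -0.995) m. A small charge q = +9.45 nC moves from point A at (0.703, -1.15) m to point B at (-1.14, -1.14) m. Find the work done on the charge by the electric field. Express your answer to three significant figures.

The work done by the electric force is W_field = −ΔU = −q(V_B − V_A) = q(V_A − V_B).
At A: distances to the source charges are 1.64 m, 0.446 m; V_A = Σ kqᵢ/rᵢ = -48.0 V.
At B: distances to the source charges are 1.75 m, 1.43 m; V_B = Σ kqᵢ/rᵢ = 12.4 V.
ΔV = V_B − V_A = 60.4 V.
W_field = −qΔV = −(9.45×10⁻⁹ C)(60.4 V) = -5.71×10⁻⁷ J.

-5.71×10⁻⁷ J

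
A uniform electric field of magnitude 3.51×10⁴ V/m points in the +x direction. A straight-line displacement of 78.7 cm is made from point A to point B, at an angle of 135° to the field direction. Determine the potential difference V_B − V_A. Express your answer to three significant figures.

1.95×10⁴ V

Only the component of displacement along E changes the potential: ΔV = −E·d·cosθ.
ΔV = −(3.51×10⁴ V/m)(0.787 m)cos135° = 1.95×10⁴ V.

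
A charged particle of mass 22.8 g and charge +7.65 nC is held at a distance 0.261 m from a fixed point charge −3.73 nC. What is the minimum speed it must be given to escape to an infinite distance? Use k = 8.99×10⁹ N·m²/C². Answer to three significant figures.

To just escape, total mechanical energy must reach zero at infinity: ½mv²_min + U = 0, so ½mv²_min = −U = |kQq|/r.
|U| = |kQq|/r = (8.99×10⁹ N·m²/C²)(3.73×10⁻⁹)(7.65×10⁻⁹)/(0.261) = 9.83×10⁻⁷ J.
v_min = √(2|U|/m) = √(2·9.83×10⁻⁷/0.0228) = 9.29×10⁻³ m/s.

9.29×10⁻³ m/s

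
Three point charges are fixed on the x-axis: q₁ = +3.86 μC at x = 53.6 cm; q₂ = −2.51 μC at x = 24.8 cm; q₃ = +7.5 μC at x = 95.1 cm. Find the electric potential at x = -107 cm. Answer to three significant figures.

The total potential is the scalar sum of each charge's contribution, V = Σ kqᵢ/rᵢ.
Distances from the field point to each charge: r₁ = 1.61 m, r₂ = 1.32 m, r₃ = 2.02 m.
V = k[(3.86×10⁻⁶)/(1.61) + (-2.51×10⁻⁶)/(1.32) + (7.50×10⁻⁶)/(2.02)] = 3.78×10⁴ V.

3.78×10⁴ V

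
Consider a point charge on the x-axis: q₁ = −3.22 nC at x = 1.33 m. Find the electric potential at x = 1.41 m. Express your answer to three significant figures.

Electric potential is a scalar, so the contributions from each charge add algebraically: V = Σ kqᵢ/rᵢ.
V = k[(-3.22×10⁻⁹)/(0.0800)] = -362 V.

-362 V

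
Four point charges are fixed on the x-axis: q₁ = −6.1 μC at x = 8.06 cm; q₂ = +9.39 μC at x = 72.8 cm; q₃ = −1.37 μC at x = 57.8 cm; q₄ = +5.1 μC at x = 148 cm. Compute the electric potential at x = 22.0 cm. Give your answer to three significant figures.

-2.25×10⁵ V

The total potential is the scalar sum of each charge's contribution, V = Σ kqᵢ/rᵢ.
Distances from the field point to each charge: r₁ = 0.139 m, r₂ = 0.508 m, r₃ = 0.358 m, r₄ = 1.26 m.
V = k[(-6.10×10⁻⁶)/(0.139) + (9.39×10⁻⁶)/(0.508) + (-1.37×10⁻⁶)/(0.358) + (5.10×10⁻⁶)/(1.26)] = -2.25×10⁵ V.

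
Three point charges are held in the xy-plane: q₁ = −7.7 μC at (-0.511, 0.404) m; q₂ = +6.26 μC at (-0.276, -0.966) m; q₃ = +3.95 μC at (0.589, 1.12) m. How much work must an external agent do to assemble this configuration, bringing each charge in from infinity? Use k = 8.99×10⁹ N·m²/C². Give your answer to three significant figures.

The work to assemble the configuration equals its total potential energy, U = Σ kqᵢqⱼ/rᵢⱼ over all pairs.
Pair separations: r₁₂ = 1.39 m, r₁₃ = 1.31 m, r₂₃ = 2.26 m.
U = (-0.312) + (-0.208) + (0.0984) = -0.422 J.

-0.422 J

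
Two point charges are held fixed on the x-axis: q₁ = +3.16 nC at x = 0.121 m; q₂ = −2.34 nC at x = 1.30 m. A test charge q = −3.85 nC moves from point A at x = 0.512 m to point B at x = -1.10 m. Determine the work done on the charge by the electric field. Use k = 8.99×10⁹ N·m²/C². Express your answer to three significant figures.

The work done by the electric force is W_field = −ΔU = −q(V_B − V_A) = q(V_A − V_B).
At A: distances to the source charges are 0.391 m, 0.788 m; V_A = Σ kqᵢ/rᵢ = 46.0 V.
At B: distances to the source charges are 1.22 m, 2.40 m; V_B = Σ kqᵢ/rᵢ = 14.5 V.
ΔV = V_B − V_A = -31.5 V.
W_field = −qΔV = −(-3.85×10⁻⁹ C)(-31.5 V) = -1.21×10⁻⁷ J.

-1.21×10⁻⁷ J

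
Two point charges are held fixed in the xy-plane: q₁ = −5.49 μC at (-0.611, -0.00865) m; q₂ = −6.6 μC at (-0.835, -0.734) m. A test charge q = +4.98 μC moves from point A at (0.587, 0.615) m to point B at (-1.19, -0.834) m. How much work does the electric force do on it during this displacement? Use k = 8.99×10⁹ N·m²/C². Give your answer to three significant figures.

0.712 J

The work done by the electric force is W_field = −ΔU = −q(V_B − V_A) = q(V_A − V_B).
At A: distances to the source charges are 1.35 m, 1.96 m; V_A = Σ kqᵢ/rᵢ = -6.68×10⁴ V.
At B: distances to the source charges are 1.01 m, 0.369 m; V_B = Σ kqᵢ/rᵢ = -2.10×10⁵ V.
ΔV = V_B − V_A = -1.43×10⁵ V.
W_field = −qΔV = −(4.98×10⁻⁶ C)(-1.43×10⁵ V) = 0.712 J.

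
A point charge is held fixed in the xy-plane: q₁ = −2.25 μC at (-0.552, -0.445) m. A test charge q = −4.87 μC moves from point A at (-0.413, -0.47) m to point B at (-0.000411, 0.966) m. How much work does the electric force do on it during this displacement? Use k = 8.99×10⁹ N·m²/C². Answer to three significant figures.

0.632 J

The work done by the electric force is W_field = −ΔU = −q(V_B − V_A) = q(V_A − V_B).
At A: distance to the source charge is 0.141 m; V_A = kq₁/r = -1.43×10⁵ V.
At B: distance to the source charge is 1.51 m; V_B = kq₁/r = -1.34×10⁴ V.
ΔV = V_B − V_A = 1.30×10⁵ V.
W_field = −qΔV = −(-4.87×10⁻⁶ C)(1.30×10⁵ V) = 0.632 J.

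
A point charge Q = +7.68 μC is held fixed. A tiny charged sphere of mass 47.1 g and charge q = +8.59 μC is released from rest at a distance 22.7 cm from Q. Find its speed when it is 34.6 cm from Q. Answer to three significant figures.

6.18 m/s

Only the electrostatic force acts, so mechanical energy is conserved: ½mv² = U₁ − U₂ = kQq(1/r₁ − 1/r₂).
U₁ − U₂ = (8.99×10⁹ N·m²/C²)(7.68×10⁻⁶ C)(8.59×10⁻⁶ C)(1/0.227 − 1/0.346) = 0.899 J.
v = √(2·0.899/0.0471) = 6.18 m/s.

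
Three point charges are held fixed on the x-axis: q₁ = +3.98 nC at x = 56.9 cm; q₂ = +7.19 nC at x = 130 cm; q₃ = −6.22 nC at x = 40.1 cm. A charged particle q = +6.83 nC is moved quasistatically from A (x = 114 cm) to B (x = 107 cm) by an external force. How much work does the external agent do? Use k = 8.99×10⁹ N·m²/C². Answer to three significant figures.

For quasistatic motion the external work equals the change in potential energy: W_ext = qΔV = q(V_B − V_A).
At A: distances to the source charges are 0.571 m, 0.160 m, 0.739 m; V_A = Σ kqᵢ/rᵢ = 391 V.
At B: distances to the source charges are 0.501 m, 0.230 m, 0.669 m; V_B = Σ kqᵢ/rᵢ = 269 V.
ΔV = V_B − V_A = -122 V.
W_ext = qΔV = (6.83×10⁻⁹ C)(-122 V) = -8.34×10⁻⁷ J.

-8.34×10⁻⁷ J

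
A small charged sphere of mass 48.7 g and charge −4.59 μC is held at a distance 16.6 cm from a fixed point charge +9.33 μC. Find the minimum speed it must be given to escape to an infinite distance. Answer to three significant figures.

To just escape, total mechanical energy must reach zero at infinity: ½mv²_min + U = 0, so ½mv²_min = −U = |kQq|/r.
|U| = |kQq|/r = (8.99×10⁹ N·m²/C²)(9.33×10⁻⁶)(4.59×10⁻⁶)/(0.166) = 2.32 J.
v_min = √(2|U|/m) = √(2·2.32/0.0487) = 9.76 m/s.

9.76 m/s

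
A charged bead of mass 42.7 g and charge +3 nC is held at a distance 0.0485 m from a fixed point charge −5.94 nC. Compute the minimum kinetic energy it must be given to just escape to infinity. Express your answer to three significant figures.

To just escape, total mechanical energy must reach zero at infinity: ½mv²_min + U = 0, so ½mv²_min = −U = |kQq|/r.
|U| = |kQq|/r = (8.99×10⁹ N·m²/C²)(5.94×10⁻⁹)(3.00×10⁻⁹)/(0.0485) = 3.30×10⁻⁶ J.

3.30×10⁻⁶ J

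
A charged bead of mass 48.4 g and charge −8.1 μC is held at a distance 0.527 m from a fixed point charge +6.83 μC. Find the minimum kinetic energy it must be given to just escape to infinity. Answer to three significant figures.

To just escape, total mechanical energy must reach zero at infinity: ½mv²_min + U = 0, so ½mv²_min = −U = |kQq|/r.
|U| = |kQq|/r = (8.99×10⁹ N·m²/C²)(6.83×10⁻⁶)(8.10×10⁻⁶)/(0.527) = 0.944 J.

0.944 J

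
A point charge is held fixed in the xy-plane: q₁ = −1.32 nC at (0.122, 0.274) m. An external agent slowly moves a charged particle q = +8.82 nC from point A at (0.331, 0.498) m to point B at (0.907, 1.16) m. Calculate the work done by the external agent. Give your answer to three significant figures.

For quasistatic motion the external work equals the change in potential energy: W_ext = qΔV = q(V_B − V_A).
At A: distance to the source charge is 0.306 m; V_A = kq₁/r = -38.7 V.
At B: distance to the source charge is 1.18 m; V_B = kq₁/r = -10.0 V.
ΔV = V_B − V_A = 28.7 V.
W_ext = qΔV = (8.82×10⁻⁹ C)(28.7 V) = 2.53×10⁻⁷ J.

2.53×10⁻⁷ J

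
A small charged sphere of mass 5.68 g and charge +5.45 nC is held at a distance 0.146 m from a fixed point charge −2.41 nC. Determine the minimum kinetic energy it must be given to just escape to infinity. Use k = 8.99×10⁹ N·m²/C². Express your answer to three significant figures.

To just escape, total mechanical energy must reach zero at infinity: ½mv²_min + U = 0, so ½mv²_min = −U = |kQq|/r.
|U| = |kQq|/r = (8.99×10⁹ N·m²/C²)(2.41×10⁻⁹)(5.45×10⁻⁹)/(0.146) = 8.09×10⁻⁷ J.

8.09×10⁻⁷ J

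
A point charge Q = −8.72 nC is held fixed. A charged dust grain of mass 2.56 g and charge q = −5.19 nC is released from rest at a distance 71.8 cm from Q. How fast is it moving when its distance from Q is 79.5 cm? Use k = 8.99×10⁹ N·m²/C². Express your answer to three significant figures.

Only the electrostatic force acts, so mechanical energy is conserved: ½mv² = U₁ − U₂ = kQq(1/r₁ − 1/r₂).
U₁ − U₂ = (8.99×10⁹ N·m²/C²)(-8.72×10⁻⁹ C)(-5.19×10⁻⁹ C)(1/0.718 − 1/0.795) = 5.49×10⁻⁸ J.
v = √(2·5.49×10⁻⁸/2.56×10⁻³) = 6.55×10⁻³ m/s.

6.55×10⁻³ m/s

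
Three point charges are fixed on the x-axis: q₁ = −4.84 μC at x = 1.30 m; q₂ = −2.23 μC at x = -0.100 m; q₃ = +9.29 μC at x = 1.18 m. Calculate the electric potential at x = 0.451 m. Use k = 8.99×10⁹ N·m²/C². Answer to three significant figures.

The total potential is the scalar sum of each charge's contribution, V = Σ kqᵢ/rᵢ.
Distances from the field point to each charge: r₁ = 0.849 m, r₂ = 0.551 m, r₃ = 0.729 m.
V = k[(-4.84×10⁻⁶)/(0.849) + (-2.23×10⁻⁶)/(0.551) + (9.29×10⁻⁶)/(0.729)] = 2.69×10⁴ V.

2.69×10⁴ V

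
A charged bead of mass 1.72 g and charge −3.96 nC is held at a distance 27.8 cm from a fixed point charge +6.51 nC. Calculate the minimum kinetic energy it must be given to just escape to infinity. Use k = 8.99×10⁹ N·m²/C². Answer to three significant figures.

8.34×10⁻⁷ J

To just escape, total mechanical energy must reach zero at infinity: ½mv²_min + U = 0, so ½mv²_min = −U = |kQq|/r.
|U| = |kQq|/r = (8.99×10⁹ N·m²/C²)(6.51×10⁻⁹)(3.96×10⁻⁹)/(0.278) = 8.34×10⁻⁷ J.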